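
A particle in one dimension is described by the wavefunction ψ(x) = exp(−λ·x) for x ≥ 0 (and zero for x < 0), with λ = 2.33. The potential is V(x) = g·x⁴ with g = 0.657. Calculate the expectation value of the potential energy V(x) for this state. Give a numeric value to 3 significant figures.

0.0334

⟨V⟩ = ∫ V(x)·|ψ|² dx / ∫|ψ|² dx.
Every integrand reduces to terms xʲ·e^(−2λx) on [0, ∞); use ∫₀^∞ xʲ·e^(−2λx) dx = j!/(2λ)^(j+1).
State is unnormalized: ∫|ψ|² dx = 0.21459, and ∫ψ*·V(x)·ψ dx = 0.0071754, so ⟨V⟩ = 0.0071754 / 0.21459.
⟨V⟩ = 0.033437.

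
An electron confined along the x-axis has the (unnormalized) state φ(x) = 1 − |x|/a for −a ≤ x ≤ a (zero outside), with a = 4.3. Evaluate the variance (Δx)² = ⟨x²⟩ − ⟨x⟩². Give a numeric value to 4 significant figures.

1.849

Compute ⟨x⟩ and ⟨x²⟩ separately, then (Δx)² = ⟨x²⟩ − ⟨x⟩².
φ is even, so ∫ over [−a, a] = 2∫₀ᵃ with φ = 1 − x/a there: ∫₀ᵃ (1 − x/a)² dx = a/3, ∫₀ᵃ x²(1 − x/a)² dx = a³/30, ∫₀ᵃ x⁴(1 − x/a)² dx = a⁵/105.
Normalization: ∫|φ|² dx = 2.8667.
⟨x⟩ = 0.0000 and ⟨x²⟩ = 1.8490.
(Δx)² = 1.8490 − (0.0000)² = 1.8490.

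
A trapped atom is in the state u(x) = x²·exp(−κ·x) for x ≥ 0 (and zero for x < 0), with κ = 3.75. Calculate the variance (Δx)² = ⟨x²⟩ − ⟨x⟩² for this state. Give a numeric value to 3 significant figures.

Compute ⟨x⟩ and ⟨x²⟩ separately, then (Δx)² = ⟨x²⟩ − ⟨x⟩².
Every integrand reduces to terms xʲ·e^(−2κx) on [0, ∞); use ∫₀^∞ xʲ·e^(−2κx) dx = j!/(2κ)^(j+1).
Normalization: ∫|u|² dx = 0.0010114.
⟨x⟩ = 0.66667 and ⟨x²⟩ = 0.53333.
(Δx)² = 0.53333 − (0.66667)² = 0.088889.

0.0889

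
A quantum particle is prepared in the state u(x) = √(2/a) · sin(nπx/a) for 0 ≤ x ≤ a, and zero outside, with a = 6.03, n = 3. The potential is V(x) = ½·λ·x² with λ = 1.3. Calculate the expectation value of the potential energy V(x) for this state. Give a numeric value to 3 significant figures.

7.75

⟨V⟩ = ∫ V(x)·|u|² dx.
With sin²θ = (1 − cos2θ)/2 on 0 ≤ x ≤ a: ∫sin²(nπx/a) dx = a/2, ∫x·sin²(nπx/a) dx = a²/4, ∫x²·sin²(nπx/a) dx = a³·(1/6 − 1/(4n²π²)); higher powers xᵏ the same way, integrating xᵏ·cos(2nπx/a) by parts.
⟨V⟩ = 7.7452.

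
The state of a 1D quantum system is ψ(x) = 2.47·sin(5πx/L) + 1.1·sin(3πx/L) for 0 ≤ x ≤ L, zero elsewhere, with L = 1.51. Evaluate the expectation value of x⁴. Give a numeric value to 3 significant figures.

1.32

⟨x⁴⟩ = ∫ x⁴·|ψ|² dx / ∫|ψ|² dx (integrals over the domain).
On 0 ≤ x ≤ L (j ≠ l): ∫sin²(jπx/L) dx = L/2, ∫sin(jπx/L)·sin(lπx/L) dx = 0; diagonal moments ∫x·sin²(jπx/L) dx = L²/4, ∫x²·sin²(jπx/L) dx = L³·(1/6 − 1/(4j²π²)); cross terms ∫x·sin(jπx/L)·sin(lπx/L) dx = 0 for j + l even and −4jlL²/(π²(j² − l²)²) for j + l odd, ∫x²·sin(jπx/L)·sin(lπx/L) dx = (−1)^(j+l)·4jlL³/(π²(j² − l²)²); higher powers the same way via product-to-sum and parts.
State is unnormalized: ∫|ψ|² dx = 5.5197, and ∫ψ*·x⁴·ψ dx = 7.2891, so ⟨x⁴⟩ = 7.2891 / 5.5197.
⟨x⁴⟩ = 1.3206.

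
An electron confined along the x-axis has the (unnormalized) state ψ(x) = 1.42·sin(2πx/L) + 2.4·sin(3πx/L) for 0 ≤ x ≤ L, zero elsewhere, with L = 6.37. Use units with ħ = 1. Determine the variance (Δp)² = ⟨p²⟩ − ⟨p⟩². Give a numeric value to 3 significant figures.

Compute ⟨p⟩ and ⟨p²⟩ separately; (Δp)² = ⟨p²⟩ − ⟨p⟩².
d²/dx² sin(jπx/L) = −(jπ/L)²·sin(jπx/L); on 0 ≤ x ≤ L, ∫sin²(jπx/L) dx = L/2 and ∫sin(jπx/L)·sin(lπx/L) dx = 0 for j ≠ l, so only diagonal terms survive in ∫|ψ|² and ∫ψ·ψ″; ∫ψ·ψ′ dx = [ψ²/2] between the walls = 0.
Normalization: ∫|ψ|² dx = 24.768.
⟨p⟩ = 0.0000 and ⟨p²⟩ = 1.8737.
(Δp)² = 1.8737 − (0.0000)² = 1.8737.

1.87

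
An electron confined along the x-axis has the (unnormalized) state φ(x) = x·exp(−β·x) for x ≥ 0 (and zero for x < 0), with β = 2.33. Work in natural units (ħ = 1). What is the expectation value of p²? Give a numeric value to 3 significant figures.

5.43

p² φ = −ħ² d²φ/dx²; ⟨p²⟩ = −ħ² ∫ φ*·φ'' dx / ∫|φ|² dx.
Differentiate x·exp(−β·x) with the product rule; every integrand then reduces to terms xʲ·e^(−2βx) on [0, ∞), with ∫₀^∞ xʲ·e^(−2βx) dx = j!/(2β)^(j+1).
State is unnormalized: ∫|φ|² dx = 0.019764, and ∫φ*·(−ħ² φ'') dx = 0.10730, so ⟨p²⟩ = 0.10730 / 0.019764.
⟨p²⟩ = 5.4289.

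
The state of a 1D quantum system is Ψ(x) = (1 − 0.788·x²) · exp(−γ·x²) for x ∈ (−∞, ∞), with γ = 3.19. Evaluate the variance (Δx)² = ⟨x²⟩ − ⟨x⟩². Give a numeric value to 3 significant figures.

0.0606

Compute ⟨x⟩ and ⟨x²⟩ separately, then (Δx)² = ⟨x²⟩ − ⟨x⟩².
Expand each integrand as polynomial × e^(−2γx²) and use ∫x^(2j)·e^(−2γx²) dx = (2j−1)!!/(4γ)^j · √(π/(2γ)), odd powers → 0; here √(π/(2γ)) = 0.70172.
Normalization: ∫|Ψ|² dx = 0.62308.
⟨x⟩ = 0.0000 and ⟨x²⟩ = 0.060607.
(Δx)² = 0.060607 − (0.0000)² = 0.060607.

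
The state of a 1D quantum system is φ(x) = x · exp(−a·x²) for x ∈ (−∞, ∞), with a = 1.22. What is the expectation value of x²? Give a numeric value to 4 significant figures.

0.6148

⟨x²⟩ = ∫ x²·|φ|² dx / ∫|φ|² dx (integrals over the domain).
Expand each integrand as polynomial × e^(−2ax²) and use ∫x^(2j)·e^(−2ax²) dx = (2j−1)!!/(4a)^j · √(π/(2a)), odd powers → 0; here √(π/(2a)) = 1.1347.
State is unnormalized: ∫|φ|² dx = 0.23252, and ∫φ*·x²·φ dx = 0.14294, so ⟨x²⟩ = 0.14294 / 0.23252.
⟨x²⟩ = 0.61475.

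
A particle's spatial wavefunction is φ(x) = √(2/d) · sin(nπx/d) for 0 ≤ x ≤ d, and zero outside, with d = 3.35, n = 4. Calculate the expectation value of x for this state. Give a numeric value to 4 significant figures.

1.675

⟨x⟩ = ∫ x·|φ|² dx (integrals over the domain).
With sin²θ = (1 − cos2θ)/2 on 0 ≤ x ≤ d: ∫sin²(nπx/d) dx = d/2, ∫x·sin²(nπx/d) dx = d²/4, ∫x²·sin²(nπx/d) dx = d³·(1/6 − 1/(4n²π²)); higher powers xᵏ the same way, integrating xᵏ·cos(2nπx/d) by parts.
⟨x⟩ = 1.6750.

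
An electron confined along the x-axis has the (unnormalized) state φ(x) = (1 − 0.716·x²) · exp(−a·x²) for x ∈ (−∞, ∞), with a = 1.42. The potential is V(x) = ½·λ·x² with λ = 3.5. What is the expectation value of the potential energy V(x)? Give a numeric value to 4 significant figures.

0.1867

⟨V⟩ = ∫ V(x)·|φ|² dx / ∫|φ|² dx.
Expand each integrand as polynomial × e^(−2ax²) and use ∫x^(2j)·e^(−2ax²) dx = (2j−1)!!/(4a)^j · √(π/(2a)), odd powers → 0; here √(π/(2a)) = 1.0518.
State is unnormalized: ∫|φ|² dx = 0.83673, and ∫φ*·V(x)·φ dx = 0.15619, so ⟨V⟩ = 0.15619 / 0.83673.
⟨V⟩ = 0.18667.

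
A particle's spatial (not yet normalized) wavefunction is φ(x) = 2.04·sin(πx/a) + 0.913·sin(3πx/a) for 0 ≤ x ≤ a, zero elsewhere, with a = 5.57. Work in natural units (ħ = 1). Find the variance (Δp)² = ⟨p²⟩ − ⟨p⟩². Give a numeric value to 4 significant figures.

0.7428

Compute ⟨p⟩ and ⟨p²⟩ separately; (Δp)² = ⟨p²⟩ − ⟨p⟩².
d²/dx² sin(jπx/a) = −(jπ/a)²·sin(jπx/a); on 0 ≤ x ≤ a, ∫sin²(jπx/a) dx = a/2 and ∫sin(jπx/a)·sin(lπx/a) dx = 0 for j ≠ l, so only diagonal terms survive in ∫|φ|² and ∫φ·φ″; ∫φ·φ′ dx = [φ²/2] between the walls = 0.
Normalization: ∫|φ|² dx = 13.912.
⟨p⟩ = 0.0000 and ⟨p²⟩ = 0.74281.
(Δp)² = 0.74281 − (0.0000)² = 0.74281.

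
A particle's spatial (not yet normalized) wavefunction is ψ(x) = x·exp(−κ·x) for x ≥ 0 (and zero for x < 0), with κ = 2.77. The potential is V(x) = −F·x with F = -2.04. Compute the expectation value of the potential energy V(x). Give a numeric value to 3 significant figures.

1.10

⟨V⟩ = ∫ V(x)·|ψ|² dx / ∫|ψ|² dx.
Every integrand reduces to terms xʲ·e^(−2κx) on [0, ∞); use ∫₀^∞ xʲ·e^(−2κx) dx = j!/(2κ)^(j+1).
State is unnormalized: ∫|ψ|² dx = 0.011763, and ∫ψ*·V(x)·ψ dx = 0.012994, so ⟨V⟩ = 0.012994 / 0.011763.
⟨V⟩ = 1.1047.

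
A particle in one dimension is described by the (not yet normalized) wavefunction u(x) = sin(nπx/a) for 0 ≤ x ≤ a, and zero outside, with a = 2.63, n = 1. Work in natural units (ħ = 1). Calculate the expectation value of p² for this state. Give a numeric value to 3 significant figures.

p² u = −ħ² d²u/dx²; ⟨p²⟩ = −ħ² ∫ u*·u'' dx / ∫|u|² dx.
d/dx sin(nπx/a) = (nπ/a)·cos(nπx/a) and d²/dx² sin(nπx/a) = −(nπ/a)²·sin(nπx/a); on 0 ≤ x ≤ a, ∫sin²(nπx/a) dx = a/2 and ∫sin(nπx/a)·cos(nπx/a) dx = 0.
State is unnormalized: ∫|u|² dx = 1.3150, and ∫u*·(−ħ² u'') dx = 1.8764, so ⟨p²⟩ = 1.8764 / 1.3150.
⟨p²⟩ = 1.4269.

1.43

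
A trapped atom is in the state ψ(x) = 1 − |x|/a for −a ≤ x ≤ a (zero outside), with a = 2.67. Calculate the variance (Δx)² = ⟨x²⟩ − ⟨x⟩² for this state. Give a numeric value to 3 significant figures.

0.713

Compute ⟨x⟩ and ⟨x²⟩ separately, then (Δx)² = ⟨x²⟩ − ⟨x⟩².
ψ is even, so ∫ over [−a, a] = 2∫₀ᵃ with ψ = 1 − x/a there: ∫₀ᵃ (1 − x/a)² dx = a/3, ∫₀ᵃ x²(1 − x/a)² dx = a³/30, ∫₀ᵃ x⁴(1 − x/a)² dx = a⁵/105.
Normalization: ∫|ψ|² dx = 1.7800.
⟨x⟩ = 0.0000 and ⟨x²⟩ = 0.71289.
(Δx)² = 0.71289 − (0.0000)² = 0.71289.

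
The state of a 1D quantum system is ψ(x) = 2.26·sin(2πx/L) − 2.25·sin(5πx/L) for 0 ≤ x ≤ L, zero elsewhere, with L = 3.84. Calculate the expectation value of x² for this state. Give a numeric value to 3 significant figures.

5.08

⟨x²⟩ = ∫ x²·|ψ|² dx / ∫|ψ|² dx (integrals over the domain).
On 0 ≤ x ≤ L (j ≠ l): ∫sin²(jπx/L) dx = L/2, ∫sin(jπx/L)·sin(lπx/L) dx = 0; diagonal moments ∫x·sin²(jπx/L) dx = L²/4, ∫x²·sin²(jπx/L) dx = L³·(1/6 − 1/(4j²π²)); cross terms ∫x·sin(jπx/L)·sin(lπx/L) dx = 0 for j + l even and −4jlL²/(π²(j² − l²)²) for j + l odd, ∫x²·sin(jπx/L)·sin(lπx/L) dx = (−1)^(j+l)·4jlL³/(π²(j² − l²)²); higher powers the same way via product-to-sum and parts.
State is unnormalized: ∫|ψ|² dx = 19.527, and ∫ψ*·x²·ψ dx = 99.147, so ⟨x²⟩ = 99.147 / 19.527.
⟨x²⟩ = 5.0776.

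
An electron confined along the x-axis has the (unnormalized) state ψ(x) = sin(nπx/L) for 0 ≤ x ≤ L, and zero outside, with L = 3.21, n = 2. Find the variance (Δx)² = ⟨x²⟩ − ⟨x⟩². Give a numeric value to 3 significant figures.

Compute ⟨x⟩ and ⟨x²⟩ separately, then (Δx)² = ⟨x²⟩ − ⟨x⟩².
With sin²θ = (1 − cos2θ)/2 on 0 ≤ x ≤ L: ∫sin²(nπx/L) dx = L/2, ∫x·sin²(nπx/L) dx = L²/4, ∫x²·sin²(nπx/L) dx = L³·(1/6 − 1/(4n²π²)); higher powers xᵏ the same way, integrating xᵏ·cos(2nπx/L) by parts.
Normalization: ∫|ψ|² dx = 1.6050.
⟨x⟩ = 1.6050 and ⟨x²⟩ = 3.3042.
(Δx)² = 3.3042 − (1.6050)² = 0.72817.

0.728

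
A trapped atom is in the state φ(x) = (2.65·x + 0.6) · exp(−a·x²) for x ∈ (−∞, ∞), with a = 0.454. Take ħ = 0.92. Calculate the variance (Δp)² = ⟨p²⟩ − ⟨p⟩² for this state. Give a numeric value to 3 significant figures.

Compute ⟨p⟩ and ⟨p²⟩ separately; (Δp)² = ⟨p²⟩ − ⟨p⟩².
Expand each integrand as polynomial × e^(−2ax²) and use ∫x^(2j)·e^(−2ax²) dx = (2j−1)!!/(4a)^j · √(π/(2a)), odd powers → 0; here √(π/(2a)) = 1.8601. Differentiate with the product rule, d/dx e^(−ax²) = −2ax·e^(−ax²).
Normalization: ∫|φ|² dx = 7.8626.
⟨p⟩ = 0.0000 and ⟨p²⟩ = 1.0873.
(Δp)² = 1.0873 − (0.0000)² = 1.0873.

1.09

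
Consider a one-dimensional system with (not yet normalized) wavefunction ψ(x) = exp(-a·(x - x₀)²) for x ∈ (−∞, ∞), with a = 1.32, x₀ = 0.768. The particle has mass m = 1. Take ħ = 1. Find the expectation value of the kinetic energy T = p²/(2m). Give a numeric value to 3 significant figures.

T = −(ħ²/2m) d²/dx², so ⟨T⟩ = −(ħ²/2m) ∫ ψ*·ψ'' dx / ∫|ψ|² dx; with m = 1.
Gaussian moments (u = x − x₀): ∫u^(2j)·e^(−2au²) du = (2j−1)!!/(4a)^j · √(π/(2a)), odd powers integrate to 0; here √(π/(2a)) = 1.0909. Derivatives: d/dx e^(−au²) = −2au·e^(−au²), d²/dx² e^(−au²) = (4a²u² − 2a)·e^(−au²).
State is unnormalized: ∫|ψ|² dx = 1.0909, and ∫ψ*·(−ħ²/2m · ψ'') dx = 0.71997, so ⟨T⟩ = 0.71997 / 1.0909.
⟨T⟩ = 0.66000.

0.660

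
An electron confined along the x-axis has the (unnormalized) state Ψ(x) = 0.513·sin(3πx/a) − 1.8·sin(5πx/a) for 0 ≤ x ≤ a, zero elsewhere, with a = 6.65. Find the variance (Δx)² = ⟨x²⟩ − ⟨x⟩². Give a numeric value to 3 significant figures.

Compute ⟨x⟩ and ⟨x²⟩ separately, then (Δx)² = ⟨x²⟩ − ⟨x⟩².
On 0 ≤ x ≤ a (j ≠ l): ∫sin²(jπx/a) dx = a/2, ∫sin(jπx/a)·sin(lπx/a) dx = 0; diagonal moments ∫x·sin²(jπx/a) dx = a²/4, ∫x²·sin²(jπx/a) dx = a³·(1/6 − 1/(4j²π²)); cross terms ∫x·sin(jπx/a)·sin(lπx/a) dx = 0 for j + l even and −4jla²/(π²(j² − l²)²) for j + l odd, ∫x²·sin(jπx/a)·sin(lπx/a) dx = (−1)^(j+l)·4jla³/(π²(j² − l²)²); higher powers the same way via product-to-sum and parts.
Normalization: ∫|Ψ|² dx = 11.648.
⟨x⟩ = 3.3250 and ⟨x²⟩ = 13.532.
(Δx)² = 13.532 − (3.3250)² = 2.4764.

2.48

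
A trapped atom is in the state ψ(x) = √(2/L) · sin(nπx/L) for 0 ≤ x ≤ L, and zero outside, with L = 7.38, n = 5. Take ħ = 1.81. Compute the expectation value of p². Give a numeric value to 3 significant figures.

14.8

p² ψ = −ħ² d²ψ/dx²; ⟨p²⟩ = −ħ² ∫ ψ*·ψ'' dx.
d/dx sin(nπx/L) = (nπ/L)·cos(nπx/L) and d²/dx² sin(nπx/L) = −(nπ/L)²·sin(nπx/L); on 0 ≤ x ≤ L, ∫sin²(nπx/L) dx = L/2 and ∫sin(nπx/L)·cos(nπx/L) dx = 0.
⟨p²⟩ = 14.842.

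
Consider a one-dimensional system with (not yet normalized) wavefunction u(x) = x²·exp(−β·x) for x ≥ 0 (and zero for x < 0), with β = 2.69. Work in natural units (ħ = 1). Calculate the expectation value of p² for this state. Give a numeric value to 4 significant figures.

p² u = −ħ² d²u/dx²; ⟨p²⟩ = −ħ² ∫ u*·u'' dx / ∫|u|² dx.
Differentiate x²·exp(−β·x) with the product rule; every integrand then reduces to terms xʲ·e^(−2βx) on [0, ∞), with ∫₀^∞ xʲ·e^(−2βx) dx = j!/(2β)^(j+1).
State is unnormalized: ∫|u|² dx = 0.0053248, and ∫u*·(−ħ² u'') dx = 0.012843, so ⟨p²⟩ = 0.012843 / 0.0053248.
⟨p²⟩ = 2.4120.

2.412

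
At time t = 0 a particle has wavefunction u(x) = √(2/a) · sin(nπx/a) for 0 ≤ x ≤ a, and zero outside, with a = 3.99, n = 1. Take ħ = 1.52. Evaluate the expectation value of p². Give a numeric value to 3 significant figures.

p² u = −ħ² d²u/dx²; ⟨p²⟩ = −ħ² ∫ u*·u'' dx.
d/dx sin(nπx/a) = (nπ/a)·cos(nπx/a) and d²/dx² sin(nπx/a) = −(nπ/a)²·sin(nπx/a); on 0 ≤ x ≤ a, ∫sin²(nπx/a) dx = a/2 and ∫sin(nπx/a)·cos(nπx/a) dx = 0.
⟨p²⟩ = 1.4323.

1.43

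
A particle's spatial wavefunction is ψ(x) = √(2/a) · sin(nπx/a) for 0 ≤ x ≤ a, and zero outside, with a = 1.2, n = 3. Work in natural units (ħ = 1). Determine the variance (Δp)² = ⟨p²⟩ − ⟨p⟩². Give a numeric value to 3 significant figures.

Compute ⟨p⟩ and ⟨p²⟩ separately; (Δp)² = ⟨p²⟩ − ⟨p⟩².
d/dx sin(nπx/a) = (nπ/a)·cos(nπx/a) and d²/dx² sin(nπx/a) = −(nπ/a)²·sin(nπx/a); on 0 ≤ x ≤ a, ∫sin²(nπx/a) dx = a/2 and ∫sin(nπx/a)·cos(nπx/a) dx = 0.
⟨p⟩ = 0.0000 and ⟨p²⟩ = 61.685.
(Δp)² = 61.685 − (0.0000)² = 61.685.

61.7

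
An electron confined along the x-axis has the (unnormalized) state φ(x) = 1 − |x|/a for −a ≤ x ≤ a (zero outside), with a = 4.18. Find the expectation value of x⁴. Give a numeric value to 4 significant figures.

⟨x⁴⟩ = ∫ x⁴·|φ|² dx / ∫|φ|² dx (integrals over the domain).
φ is even, so ∫ over [−a, a] = 2∫₀ᵃ with φ = 1 − x/a there: ∫₀ᵃ (1 − x/a)² dx = a/3, ∫₀ᵃ x²(1 − x/a)² dx = a³/30, ∫₀ᵃ x⁴(1 − x/a)² dx = a⁵/105.
State is unnormalized: ∫|φ|² dx = 2.7867, and ∫φ*·x⁴·φ dx = 24.306, so ⟨x⁴⟩ = 24.306 / 2.7867.
⟨x⁴⟩ = 8.7224.

8.722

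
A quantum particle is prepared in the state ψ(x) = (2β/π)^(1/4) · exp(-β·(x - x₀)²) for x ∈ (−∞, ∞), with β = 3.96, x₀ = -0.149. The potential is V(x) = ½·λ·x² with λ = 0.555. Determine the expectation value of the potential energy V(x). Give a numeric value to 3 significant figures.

0.0237

⟨V⟩ = ∫ V(x)·|ψ|² dx.
Gaussian moments (u = x − x₀): ∫u^(2j)·e^(−2βu²) du = (2j−1)!!/(4β)^j · √(π/(2β)), odd powers integrate to 0; here √(π/(2β)) = 0.62981.
⟨V⟩ = 0.023680.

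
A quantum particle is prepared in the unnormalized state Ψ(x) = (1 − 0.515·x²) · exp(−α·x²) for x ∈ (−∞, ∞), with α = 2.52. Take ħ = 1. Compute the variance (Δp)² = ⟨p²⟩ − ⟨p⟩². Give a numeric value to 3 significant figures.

3.12

Compute ⟨p⟩ and ⟨p²⟩ separately; (Δp)² = ⟨p²⟩ − ⟨p⟩².
Expand each integrand as polynomial × e^(−2αx²) and use ∫x^(2j)·e^(−2αx²) dx = (2j−1)!!/(4α)^j · √(π/(2α)), odd powers → 0; here √(π/(2α)) = 0.78951. Differentiate with the product rule, d/dx e^(−αx²) = −2αx·e^(−αx²).
Normalization: ∫|Ψ|² dx = 0.71502.
⟨p⟩ = 0.0000 and ⟨p²⟩ = 3.1177.
(Δp)² = 3.1177 − (0.0000)² = 3.1177.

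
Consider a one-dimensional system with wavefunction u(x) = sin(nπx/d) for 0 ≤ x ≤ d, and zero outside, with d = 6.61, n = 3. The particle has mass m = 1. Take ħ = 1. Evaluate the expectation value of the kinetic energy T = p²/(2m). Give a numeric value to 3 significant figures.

1.02

T = −(ħ²/2m) d²/dx², so ⟨T⟩ = −(ħ²/2m) ∫ u*·u'' dx / ∫|u|² dx; with m = 1.
d/dx sin(nπx/d) = (nπ/d)·cos(nπx/d) and d²/dx² sin(nπx/d) = −(nπ/d)²·sin(nπx/d); on 0 ≤ x ≤ d, ∫sin²(nπx/d) dx = d/2 and ∫sin(nπx/d)·cos(nπx/d) dx = 0.
State is unnormalized: ∫|u|² dx = 3.3050, and ∫u*·(−ħ²/2m · u'') dx = 3.3595, so ⟨T⟩ = 3.3595 / 3.3050.
⟨T⟩ = 1.0165.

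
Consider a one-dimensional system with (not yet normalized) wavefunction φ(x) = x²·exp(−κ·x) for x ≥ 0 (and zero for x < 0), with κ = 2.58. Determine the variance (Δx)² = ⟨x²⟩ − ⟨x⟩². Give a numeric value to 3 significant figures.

Compute ⟨x⟩ and ⟨x²⟩ separately, then (Δx)² = ⟨x²⟩ − ⟨x⟩².
Every integrand reduces to terms xʲ·e^(−2κx) on [0, ∞); use ∫₀^∞ xʲ·e^(−2κx) dx = j!/(2κ)^(j+1).
Normalization: ∫|φ|² dx = 0.0065609.
⟨x⟩ = 0.96899 and ⟨x²⟩ = 1.1267.
(Δx)² = 1.1267 − (0.96899)² = 0.18779.

0.188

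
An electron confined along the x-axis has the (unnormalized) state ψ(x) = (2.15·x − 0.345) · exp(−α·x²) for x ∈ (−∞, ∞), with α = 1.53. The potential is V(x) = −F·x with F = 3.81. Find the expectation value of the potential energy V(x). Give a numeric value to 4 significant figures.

⟨V⟩ = ∫ V(x)·|ψ|² dx / ∫|ψ|² dx.
Expand each integrand as polynomial × e^(−2αx²) and use ∫x^(2j)·e^(−2αx²) dx = (2j−1)!!/(4α)^j · √(π/(2α)), odd powers → 0; here √(π/(2α)) = 1.0132.
State is unnormalized: ∫|ψ|² dx = 0.88592, and ∫ψ*·V(x)·ψ dx = 0.93578, so ⟨V⟩ = 0.93578 / 0.88592.
⟨V⟩ = 1.0563.

1.056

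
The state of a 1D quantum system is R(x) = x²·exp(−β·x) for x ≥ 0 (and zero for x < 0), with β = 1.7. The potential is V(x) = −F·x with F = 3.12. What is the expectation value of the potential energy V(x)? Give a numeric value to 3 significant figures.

-4.59

⟨V⟩ = ∫ V(x)·|R|² dx / ∫|R|² dx.
Every integrand reduces to terms xʲ·e^(−2βx) on [0, ∞); use ∫₀^∞ xʲ·e^(−2βx) dx = j!/(2β)^(j+1).
State is unnormalized: ∫|R|² dx = 0.052822, and ∫R*·V(x)·R dx = -0.24236, so ⟨V⟩ = -0.24236 / 0.052822.
⟨V⟩ = -4.5882.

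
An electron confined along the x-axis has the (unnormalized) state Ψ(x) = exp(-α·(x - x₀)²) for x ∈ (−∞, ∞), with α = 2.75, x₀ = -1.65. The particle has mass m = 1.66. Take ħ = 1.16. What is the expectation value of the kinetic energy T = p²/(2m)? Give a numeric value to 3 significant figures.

T = −(ħ²/2m) d²/dx², so ⟨T⟩ = −(ħ²/2m) ∫ Ψ*·Ψ'' dx / ∫|Ψ|² dx; with m = 1.66.
Gaussian moments (u = x − x₀): ∫u^(2j)·e^(−2αu²) du = (2j−1)!!/(4α)^j · √(π/(2α)), odd powers integrate to 0; here √(π/(2α)) = 0.75578. Derivatives: d/dx e^(−αu²) = −2αu·e^(−αu²), d²/dx² e^(−αu²) = (4α²u² − 2α)·e^(−αu²).
State is unnormalized: ∫|Ψ|² dx = 0.75578, and ∫Ψ*·(−ħ²/2m · Ψ'') dx = 0.84237, so ⟨T⟩ = 0.84237 / 0.75578.
⟨T⟩ = 1.1146.

1.11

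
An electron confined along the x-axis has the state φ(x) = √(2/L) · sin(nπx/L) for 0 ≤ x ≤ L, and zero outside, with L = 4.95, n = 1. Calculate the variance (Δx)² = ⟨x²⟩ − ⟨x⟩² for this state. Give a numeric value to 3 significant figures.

0.801

Compute ⟨x⟩ and ⟨x²⟩ separately, then (Δx)² = ⟨x²⟩ − ⟨x⟩².
With sin²θ = (1 − cos2θ)/2 on 0 ≤ x ≤ L: ∫sin²(nπx/L) dx = L/2, ∫x·sin²(nπx/L) dx = L²/4, ∫x²·sin²(nπx/L) dx = L³·(1/6 − 1/(4n²π²)); higher powers xᵏ the same way, integrating xᵏ·cos(2nπx/L) by parts.
⟨x⟩ = 2.4750 and ⟨x²⟩ = 6.9262.
(Δx)² = 6.9262 − (2.4750)² = 0.80056.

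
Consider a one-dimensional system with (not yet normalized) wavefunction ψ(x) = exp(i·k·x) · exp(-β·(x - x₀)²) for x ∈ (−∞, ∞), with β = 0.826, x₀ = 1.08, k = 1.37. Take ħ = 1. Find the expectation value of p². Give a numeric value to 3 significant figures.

2.70

p² ψ = −ħ² d²ψ/dx²; ⟨p²⟩ = −ħ² ∫ ψ*·ψ'' dx / ∫|ψ|² dx.
Gaussian moments (u = x − x₀): ∫u^(2j)·e^(−2βu²) du = (2j−1)!!/(4β)^j · √(π/(2β)), odd powers integrate to 0; here √(π/(2β)) = 1.3790. Derivatives: ψ′ = (ik − 2βu)·ψ, ψ″ = ((ik − 2βu)² − 2β)·ψ; the odd-in-u pieces drop out.
State is unnormalized: ∫|ψ|² dx = 1.3790, and ∫ψ*·(−ħ² ψ'') dx = 3.7273, so ⟨p²⟩ = 3.7273 / 1.3790.
⟨p²⟩ = 2.7029.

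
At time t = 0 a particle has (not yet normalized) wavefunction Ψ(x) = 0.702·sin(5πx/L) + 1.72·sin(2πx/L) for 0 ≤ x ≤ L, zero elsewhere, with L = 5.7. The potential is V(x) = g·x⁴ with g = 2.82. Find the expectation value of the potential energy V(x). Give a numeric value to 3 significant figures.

461.

⟨V⟩ = ∫ V(x)·|Ψ|² dx / ∫|Ψ|² dx.
On 0 ≤ x ≤ L (j ≠ l): ∫sin²(jπx/L) dx = L/2, ∫sin(jπx/L)·sin(lπx/L) dx = 0; diagonal moments ∫x·sin²(jπx/L) dx = L²/4, ∫x²·sin²(jπx/L) dx = L³·(1/6 − 1/(4j²π²)); cross terms ∫x·sin(jπx/L)·sin(lπx/L) dx = 0 for j + l even and −4jlL²/(π²(j² − l²)²) for j + l odd, ∫x²·sin(jπx/L)·sin(lπx/L) dx = (−1)^(j+l)·4jlL³/(π²(j² − l²)²); higher powers the same way via product-to-sum and parts.
State is unnormalized: ∫|Ψ|² dx = 9.8359, and ∫Ψ*·V(x)·Ψ dx = 4534.5, so ⟨V⟩ = 4534.5 / 9.8359.
⟨V⟩ = 461.02.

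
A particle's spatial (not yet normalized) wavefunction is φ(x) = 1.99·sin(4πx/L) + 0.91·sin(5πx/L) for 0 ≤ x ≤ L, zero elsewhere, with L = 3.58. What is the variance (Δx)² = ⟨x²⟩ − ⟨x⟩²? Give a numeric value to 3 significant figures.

0.736

Compute ⟨x⟩ and ⟨x²⟩ separately, then (Δx)² = ⟨x²⟩ − ⟨x⟩².
On 0 ≤ x ≤ L (j ≠ l): ∫sin²(jπx/L) dx = L/2, ∫sin(jπx/L)·sin(lπx/L) dx = 0; diagonal moments ∫x·sin²(jπx/L) dx = L²/4, ∫x²·sin²(jπx/L) dx = L³·(1/6 − 1/(4j²π²)); cross terms ∫x·sin(jπx/L)·sin(lπx/L) dx = 0 for j + l even and −4jlL²/(π²(j² − l²)²) for j + l odd, ∫x²·sin(jπx/L)·sin(lπx/L) dx = (−1)^(j+l)·4jlL³/(π²(j² − l²)²); higher powers the same way via product-to-sum and parts.
Normalization: ∫|φ|² dx = 8.5709.
⟨x⟩ = 1.2480 and ⟨x²⟩ = 2.2938.
(Δx)² = 2.2938 − (1.2480)² = 0.73625.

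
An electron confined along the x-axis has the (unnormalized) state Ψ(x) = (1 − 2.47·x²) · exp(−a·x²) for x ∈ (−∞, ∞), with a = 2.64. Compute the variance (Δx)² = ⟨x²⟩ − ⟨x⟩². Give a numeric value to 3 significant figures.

Compute ⟨x⟩ and ⟨x²⟩ separately, then (Δx)² = ⟨x²⟩ − ⟨x⟩².
Expand each integrand as polynomial × e^(−2ax²) and use ∫x^(2j)·e^(−2ax²) dx = (2j−1)!!/(4a)^j · √(π/(2a)), odd powers → 0; here √(π/(2a)) = 0.77136.
Normalization: ∫|Ψ|² dx = 0.53712.
⟨x⟩ = 0.0000 and ⟨x²⟩ = 0.056743.
(Δx)² = 0.056743 − (0.0000)² = 0.056743.

0.0567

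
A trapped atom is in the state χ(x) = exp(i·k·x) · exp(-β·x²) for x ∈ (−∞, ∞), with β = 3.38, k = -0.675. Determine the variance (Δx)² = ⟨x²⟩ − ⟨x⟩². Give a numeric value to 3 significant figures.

Compute ⟨x⟩ and ⟨x²⟩ separately, then (Δx)² = ⟨x²⟩ − ⟨x⟩².
Gaussian moments: ∫x^(2j)·e^(−2βx²) dx = (2j−1)!!/(4β)^j · √(π/(2β)), odd powers integrate to 0; here √(π/(2β)) = 0.68171.
Normalization: ∫|χ|² dx = 0.68171.
⟨x⟩ = 0.0000 and ⟨x²⟩ = 0.073964.
(Δx)² = 0.073964 − (0.0000)² = 0.073964.

0.0740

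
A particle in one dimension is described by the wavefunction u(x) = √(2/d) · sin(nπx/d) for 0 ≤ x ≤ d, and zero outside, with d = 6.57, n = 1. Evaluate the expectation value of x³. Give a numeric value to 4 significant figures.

49.35

⟨x³⟩ = ∫ x³·|u|² dx (integrals over the domain).
With sin²θ = (1 − cos2θ)/2 on 0 ≤ x ≤ d: ∫sin²(nπx/d) dx = d/2, ∫x·sin²(nπx/d) dx = d²/4, ∫x²·sin²(nπx/d) dx = d³·(1/6 − 1/(4n²π²)); higher powers xᵏ the same way, integrating xᵏ·cos(2nπx/d) by parts.
⟨x³⟩ = 49.348.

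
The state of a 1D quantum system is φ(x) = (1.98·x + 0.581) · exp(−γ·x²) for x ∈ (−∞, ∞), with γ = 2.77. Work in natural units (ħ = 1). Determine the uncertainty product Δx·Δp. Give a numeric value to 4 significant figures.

Δx = √(⟨x²⟩−⟨x⟩²), Δp = √(⟨p²⟩−⟨p⟩²).
Expand each integrand as polynomial × e^(−2γx²) and use ∫x^(2j)·e^(−2γx²) dx = (2j−1)!!/(4γ)^j · √(π/(2γ)), odd powers → 0; here √(π/(2γ)) = 0.75304. Differentiate with the product rule, d/dx e^(−γx²) = −2γx·e^(−γx²).
Normalization: ∫|φ|² dx = 0.52065.
⟨x⟩ = 0.30034, ⟨x²⟩ = 0.18263 ⇒ Δx = 0.30402.
⟨p⟩ = 0.0000, ⟨p²⟩ = 5.6052 ⇒ Δp = 2.3675.
Δx·Δp = 0.71977.

0.7198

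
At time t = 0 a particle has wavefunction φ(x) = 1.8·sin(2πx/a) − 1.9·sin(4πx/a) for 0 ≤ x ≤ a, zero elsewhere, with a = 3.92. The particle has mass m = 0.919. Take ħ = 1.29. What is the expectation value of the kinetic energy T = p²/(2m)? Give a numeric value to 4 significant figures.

6.004

T = −(ħ²/2m) d²/dx², so ⟨T⟩ = −(ħ²/2m) ∫ φ*·φ'' dx / ∫|φ|² dx; with m = 0.919.
d²/dx² sin(jπx/a) = −(jπ/a)²·sin(jπx/a); on 0 ≤ x ≤ a, ∫sin²(jπx/a) dx = a/2 and ∫sin(jπx/a)·sin(lπx/a) dx = 0 for j ≠ l, so only diagonal terms survive in ∫|φ|² and ∫φ·φ″; ∫φ·φ′ dx = [φ²/2] between the walls = 0.
State is unnormalized: ∫|φ|² dx = 13.426, and ∫φ*·(−ħ²/2m · φ'') dx = 80.605, so ⟨T⟩ = 80.605 / 13.426.
⟨T⟩ = 6.0036.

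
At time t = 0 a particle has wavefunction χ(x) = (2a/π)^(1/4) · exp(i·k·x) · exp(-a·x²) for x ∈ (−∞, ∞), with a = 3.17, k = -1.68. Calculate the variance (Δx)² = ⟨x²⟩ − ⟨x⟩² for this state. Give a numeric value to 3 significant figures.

Compute ⟨x⟩ and ⟨x²⟩ separately, then (Δx)² = ⟨x²⟩ − ⟨x⟩².
Gaussian moments: ∫x^(2j)·e^(−2ax²) dx = (2j−1)!!/(4a)^j · √(π/(2a)), odd powers integrate to 0; here √(π/(2a)) = 0.70393.
⟨x⟩ = 0.0000 and ⟨x²⟩ = 0.078864.
(Δx)² = 0.078864 − (0.0000)² = 0.078864.

0.0789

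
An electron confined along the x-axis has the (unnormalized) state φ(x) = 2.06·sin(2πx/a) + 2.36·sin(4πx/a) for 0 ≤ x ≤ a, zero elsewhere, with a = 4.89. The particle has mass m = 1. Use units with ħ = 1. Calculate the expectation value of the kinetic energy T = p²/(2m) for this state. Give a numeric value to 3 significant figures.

2.23

T = −(ħ²/2m) d²/dx², so ⟨T⟩ = −(ħ²/2m) ∫ φ*·φ'' dx / ∫|φ|² dx; with m = 1.
d²/dx² sin(jπx/a) = −(jπ/a)²·sin(jπx/a); on 0 ≤ x ≤ a, ∫sin²(jπx/a) dx = a/2 and ∫sin(jπx/a)·sin(lπx/a) dx = 0 for j ≠ l, so only diagonal terms survive in ∫|φ|² and ∫φ·φ″; ∫φ·φ′ dx = [φ²/2] between the walls = 0.
State is unnormalized: ∫|φ|² dx = 23.993, and ∫φ*·(−ħ²/2m · φ'') dx = 53.530, so ⟨T⟩ = 53.530 / 23.993.
⟨T⟩ = 2.2310.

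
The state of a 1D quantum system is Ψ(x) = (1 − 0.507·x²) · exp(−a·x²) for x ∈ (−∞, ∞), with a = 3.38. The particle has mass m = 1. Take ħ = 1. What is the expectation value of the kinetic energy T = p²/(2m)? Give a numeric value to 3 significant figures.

T = −(ħ²/2m) d²/dx², so ⟨T⟩ = −(ħ²/2m) ∫ Ψ*·Ψ'' dx / ∫|Ψ|² dx; with m = 1.
Expand each integrand as polynomial × e^(−2ax²) and use ∫x^(2j)·e^(−2ax²) dx = (2j−1)!!/(4a)^j · √(π/(2a)), odd powers → 0; here √(π/(2a)) = 0.68171. Differentiate with the product rule, d/dx e^(−ax²) = −2ax·e^(−ax²).
State is unnormalized: ∫|Ψ|² dx = 0.63346, and ∫Ψ*·(−ħ²/2m · Ψ'') dx = 1.2498, so ⟨T⟩ = 1.2498 / 0.63346.
⟨T⟩ = 1.9730.

1.97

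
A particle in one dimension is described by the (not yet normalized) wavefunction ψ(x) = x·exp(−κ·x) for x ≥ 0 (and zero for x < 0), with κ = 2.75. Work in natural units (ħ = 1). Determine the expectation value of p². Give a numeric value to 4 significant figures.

p² ψ = −ħ² d²ψ/dx²; ⟨p²⟩ = −ħ² ∫ ψ*·ψ'' dx / ∫|ψ|² dx.
Differentiate x·exp(−κ·x) with the product rule; every integrand then reduces to terms xʲ·e^(−2κx) on [0, ∞), with ∫₀^∞ xʲ·e^(−2κx) dx = j!/(2κ)^(j+1).
State is unnormalized: ∫|ψ|² dx = 0.012021, and ∫ψ*·(−ħ² ψ'') dx = 0.090909, so ⟨p²⟩ = 0.090909 / 0.012021.
⟨p²⟩ = 7.5625.

7.563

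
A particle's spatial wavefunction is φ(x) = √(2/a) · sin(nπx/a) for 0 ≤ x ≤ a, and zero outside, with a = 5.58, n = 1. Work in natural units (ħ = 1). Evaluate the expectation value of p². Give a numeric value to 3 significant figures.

p² φ = −ħ² d²φ/dx²; ⟨p²⟩ = −ħ² ∫ φ*·φ'' dx.
d/dx sin(nπx/a) = (nπ/a)·cos(nπx/a) and d²/dx² sin(nπx/a) = −(nπ/a)²·sin(nπx/a); on 0 ≤ x ≤ a, ∫sin²(nπx/a) dx = a/2 and ∫sin(nπx/a)·cos(nπx/a) dx = 0.
⟨p²⟩ = 0.31698.

0.317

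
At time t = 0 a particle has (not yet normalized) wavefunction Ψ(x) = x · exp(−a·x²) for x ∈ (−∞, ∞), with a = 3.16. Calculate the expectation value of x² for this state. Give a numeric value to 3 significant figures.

0.237

⟨x²⟩ = ∫ x²·|Ψ|² dx / ∫|Ψ|² dx (integrals over the domain).
Expand each integrand as polynomial × e^(−2ax²) and use ∫x^(2j)·e^(−2ax²) dx = (2j−1)!!/(4a)^j · √(π/(2a)), odd powers → 0; here √(π/(2a)) = 0.70504.
State is unnormalized: ∫|Ψ|² dx = 0.055779, and ∫Ψ*·x²·Ψ dx = 0.013239, so ⟨x²⟩ = 0.013239 / 0.055779.
⟨x²⟩ = 0.23734.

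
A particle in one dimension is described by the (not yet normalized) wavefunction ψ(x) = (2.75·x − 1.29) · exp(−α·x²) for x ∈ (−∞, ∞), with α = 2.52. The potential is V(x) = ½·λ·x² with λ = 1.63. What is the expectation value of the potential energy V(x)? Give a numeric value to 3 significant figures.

0.131

⟨V⟩ = ∫ V(x)·|ψ|² dx / ∫|ψ|² dx.
Expand each integrand as polynomial × e^(−2αx²) and use ∫x^(2j)·e^(−2αx²) dx = (2j−1)!!/(4α)^j · √(π/(2α)), odd powers → 0; here √(π/(2α)) = 0.78951.
State is unnormalized: ∫|ψ|² dx = 1.9062, and ∫ψ*·V(x)·ψ dx = 0.24990, so ⟨V⟩ = 0.24990 / 1.9062.
⟨V⟩ = 0.13110.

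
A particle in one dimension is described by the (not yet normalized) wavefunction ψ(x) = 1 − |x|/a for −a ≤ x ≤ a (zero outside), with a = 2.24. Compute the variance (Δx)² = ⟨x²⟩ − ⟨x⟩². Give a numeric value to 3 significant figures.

0.502

Compute ⟨x⟩ and ⟨x²⟩ separately, then (Δx)² = ⟨x²⟩ − ⟨x⟩².
ψ is even, so ∫ over [−a, a] = 2∫₀ᵃ with ψ = 1 − x/a there: ∫₀ᵃ (1 − x/a)² dx = a/3, ∫₀ᵃ x²(1 − x/a)² dx = a³/30, ∫₀ᵃ x⁴(1 − x/a)² dx = a⁵/105.
Normalization: ∫|ψ|² dx = 1.4933.
⟨x⟩ = 0.0000 and ⟨x²⟩ = 0.50176.
(Δx)² = 0.50176 − (0.0000)² = 0.50176.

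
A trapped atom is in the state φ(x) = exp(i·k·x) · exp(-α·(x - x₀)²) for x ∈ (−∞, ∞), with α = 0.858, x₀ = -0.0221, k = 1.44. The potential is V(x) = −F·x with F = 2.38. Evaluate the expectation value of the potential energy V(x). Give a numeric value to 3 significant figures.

⟨V⟩ = ∫ V(x)·|φ|² dx / ∫|φ|² dx.
Gaussian moments (u = x − x₀): ∫u^(2j)·e^(−2αu²) du = (2j−1)!!/(4α)^j · √(π/(2α)), odd powers integrate to 0; here √(π/(2α)) = 1.3531.
State is unnormalized: ∫|φ|² dx = 1.3531, and ∫φ*·V(x)·φ dx = 0.071168, so ⟨V⟩ = 0.071168 / 1.3531.
⟨V⟩ = 0.052598.

0.0526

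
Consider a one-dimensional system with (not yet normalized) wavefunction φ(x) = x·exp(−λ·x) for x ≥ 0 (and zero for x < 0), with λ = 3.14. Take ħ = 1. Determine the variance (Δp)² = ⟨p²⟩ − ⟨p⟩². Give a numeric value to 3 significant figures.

Compute ⟨p⟩ and ⟨p²⟩ separately; (Δp)² = ⟨p²⟩ − ⟨p⟩².
Differentiate x·exp(−λ·x) with the product rule; every integrand then reduces to terms xʲ·e^(−2λx) on [0, ∞), with ∫₀^∞ xʲ·e^(−2λx) dx = j!/(2λ)^(j+1).
Normalization: ∫|φ|² dx = 0.0080752.
⟨p⟩ = 0.0000 and ⟨p²⟩ = 9.8596.
(Δp)² = 9.8596 − (0.0000)² = 9.8596.

9.86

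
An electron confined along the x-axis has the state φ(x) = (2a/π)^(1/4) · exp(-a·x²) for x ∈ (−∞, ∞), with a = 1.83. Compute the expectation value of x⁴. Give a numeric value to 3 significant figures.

0.0560

⟨x⁴⟩ = ∫ x⁴·|φ|² dx (integrals over the domain).
Gaussian moments: ∫x^(2j)·e^(−2ax²) dx = (2j−1)!!/(4a)^j · √(π/(2a)), odd powers integrate to 0; here √(π/(2a)) = 0.92648.
⟨x⁴⟩ = 0.055989.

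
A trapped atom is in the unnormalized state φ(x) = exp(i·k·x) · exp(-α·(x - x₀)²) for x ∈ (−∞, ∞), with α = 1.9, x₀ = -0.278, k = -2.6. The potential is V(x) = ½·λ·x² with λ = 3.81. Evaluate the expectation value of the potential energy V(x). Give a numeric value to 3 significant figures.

⟨V⟩ = ∫ V(x)·|φ|² dx / ∫|φ|² dx.
Gaussian moments (u = x − x₀): ∫u^(2j)·e^(−2αu²) du = (2j−1)!!/(4α)^j · √(π/(2α)), odd powers integrate to 0; here √(π/(2α)) = 0.90925.
State is unnormalized: ∫|φ|² dx = 0.90925, and ∫φ*·V(x)·φ dx = 0.36178, so ⟨V⟩ = 0.36178 / 0.90925.
⟨V⟩ = 0.39788.

0.398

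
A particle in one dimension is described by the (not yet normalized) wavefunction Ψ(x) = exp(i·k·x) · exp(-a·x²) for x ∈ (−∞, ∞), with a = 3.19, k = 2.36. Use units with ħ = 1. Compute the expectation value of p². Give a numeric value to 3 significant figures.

8.76

p² Ψ = −ħ² d²Ψ/dx²; ⟨p²⟩ = −ħ² ∫ Ψ*·Ψ'' dx / ∫|Ψ|² dx.
Gaussian moments: ∫x^(2j)·e^(−2ax²) dx = (2j−1)!!/(4a)^j · √(π/(2a)), odd powers integrate to 0; here √(π/(2a)) = 0.70172. Derivatives: Ψ′ = (ik − 2ax)·Ψ, Ψ″ = ((ik − 2ax)² − 2a)·Ψ; the odd-in-x pieces drop out.
State is unnormalized: ∫|Ψ|² dx = 0.70172, and ∫Ψ*·(−ħ² Ψ'') dx = 6.1468, so ⟨p²⟩ = 6.1468 / 0.70172.
⟨p²⟩ = 8.7596.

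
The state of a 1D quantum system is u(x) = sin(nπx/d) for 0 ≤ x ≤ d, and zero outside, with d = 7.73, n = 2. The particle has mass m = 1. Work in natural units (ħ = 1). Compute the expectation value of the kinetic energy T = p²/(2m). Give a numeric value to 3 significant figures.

T = −(ħ²/2m) d²/dx², so ⟨T⟩ = −(ħ²/2m) ∫ u*·u'' dx / ∫|u|² dx; with m = 1.
d/dx sin(nπx/d) = (nπ/d)·cos(nπx/d) and d²/dx² sin(nπx/d) = −(nπ/d)²·sin(nπx/d); on 0 ≤ x ≤ d, ∫sin²(nπx/d) dx = d/2 and ∫sin(nπx/d)·cos(nπx/d) dx = 0.
State is unnormalized: ∫|u|² dx = 3.8650, and ∫u*·(−ħ²/2m · u'') dx = 1.2768, so ⟨T⟩ = 1.2768 / 3.8650.
⟨T⟩ = 0.33035.

0.330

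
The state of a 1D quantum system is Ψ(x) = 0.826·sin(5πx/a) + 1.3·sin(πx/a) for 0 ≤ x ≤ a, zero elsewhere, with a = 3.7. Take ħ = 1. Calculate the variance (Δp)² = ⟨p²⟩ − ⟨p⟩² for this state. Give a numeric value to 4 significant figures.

Compute ⟨p⟩ and ⟨p²⟩ separately; (Δp)² = ⟨p²⟩ − ⟨p⟩².
d²/dx² sin(jπx/a) = −(jπ/a)²·sin(jπx/a); on 0 ≤ x ≤ a, ∫sin²(jπx/a) dx = a/2 and ∫sin(jπx/a)·sin(lπx/a) dx = 0 for j ≠ l, so only diagonal terms survive in ∫|Ψ|² and ∫Ψ·Ψ″; ∫Ψ·Ψ′ dx = [Ψ²/2] between the walls = 0.
Normalization: ∫|Ψ|² dx = 4.3887.
⟨p⟩ = 0.0000 and ⟨p²⟩ = 5.6972.
(Δp)² = 5.6972 − (0.0000)² = 5.6972.

5.697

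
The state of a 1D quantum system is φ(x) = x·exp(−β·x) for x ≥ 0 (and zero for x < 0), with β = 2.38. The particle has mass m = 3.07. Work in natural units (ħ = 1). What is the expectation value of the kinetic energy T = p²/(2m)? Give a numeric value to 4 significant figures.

T = −(ħ²/2m) d²/dx², so ⟨T⟩ = −(ħ²/2m) ∫ φ*·φ'' dx / ∫|φ|² dx; with m = 3.07.
Differentiate x·exp(−β·x) with the product rule; every integrand then reduces to terms xʲ·e^(−2βx) on [0, ∞), with ∫₀^∞ xʲ·e^(−2βx) dx = j!/(2β)^(j+1).
State is unnormalized: ∫|φ|² dx = 0.018544, and ∫φ*·(−ħ²/2m · φ'') dx = 0.017108, so ⟨T⟩ = 0.017108 / 0.018544.
⟨T⟩ = 0.92254.

0.9225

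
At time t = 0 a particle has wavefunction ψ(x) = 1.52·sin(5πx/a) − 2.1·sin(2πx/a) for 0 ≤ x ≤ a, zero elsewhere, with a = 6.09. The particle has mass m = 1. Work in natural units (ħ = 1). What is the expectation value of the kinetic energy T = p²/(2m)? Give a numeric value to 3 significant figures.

T = −(ħ²/2m) d²/dx², so ⟨T⟩ = −(ħ²/2m) ∫ ψ*·ψ'' dx / ∫|ψ|² dx; with m = 1.
d²/dx² sin(jπx/a) = −(jπ/a)²·sin(jπx/a); on 0 ≤ x ≤ a, ∫sin²(jπx/a) dx = a/2 and ∫sin(jπx/a)·sin(lπx/a) dx = 0 for j ≠ l, so only diagonal terms survive in ∫|ψ|² and ∫ψ·ψ″; ∫ψ·ψ′ dx = [ψ²/2] between the walls = 0.
State is unnormalized: ∫|ψ|² dx = 20.464, and ∫ψ*·(−ħ²/2m · ψ'') dx = 30.549, so ⟨T⟩ = 30.549 / 20.464.
⟨T⟩ = 1.4928.

1.49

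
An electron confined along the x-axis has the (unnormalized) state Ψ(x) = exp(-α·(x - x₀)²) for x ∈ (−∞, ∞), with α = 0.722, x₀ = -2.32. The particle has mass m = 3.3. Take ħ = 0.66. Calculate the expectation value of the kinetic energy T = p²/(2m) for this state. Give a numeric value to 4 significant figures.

T = −(ħ²/2m) d²/dx², so ⟨T⟩ = −(ħ²/2m) ∫ Ψ*·Ψ'' dx / ∫|Ψ|² dx; with m = 3.3.
Gaussian moments (u = x − x₀): ∫u^(2j)·e^(−2αu²) du = (2j−1)!!/(4α)^j · √(π/(2α)), odd powers integrate to 0; here √(π/(2α)) = 1.4750. Derivatives: d/dx e^(−αu²) = −2αu·e^(−αu²), d²/dx² e^(−αu²) = (4α²u² − 2α)·e^(−αu²).
State is unnormalized: ∫|Ψ|² dx = 1.4750, and ∫Ψ*·(−ħ²/2m · Ψ'') dx = 0.070287, so ⟨T⟩ = 0.070287 / 1.4750.
⟨T⟩ = 0.047652.

0.04765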